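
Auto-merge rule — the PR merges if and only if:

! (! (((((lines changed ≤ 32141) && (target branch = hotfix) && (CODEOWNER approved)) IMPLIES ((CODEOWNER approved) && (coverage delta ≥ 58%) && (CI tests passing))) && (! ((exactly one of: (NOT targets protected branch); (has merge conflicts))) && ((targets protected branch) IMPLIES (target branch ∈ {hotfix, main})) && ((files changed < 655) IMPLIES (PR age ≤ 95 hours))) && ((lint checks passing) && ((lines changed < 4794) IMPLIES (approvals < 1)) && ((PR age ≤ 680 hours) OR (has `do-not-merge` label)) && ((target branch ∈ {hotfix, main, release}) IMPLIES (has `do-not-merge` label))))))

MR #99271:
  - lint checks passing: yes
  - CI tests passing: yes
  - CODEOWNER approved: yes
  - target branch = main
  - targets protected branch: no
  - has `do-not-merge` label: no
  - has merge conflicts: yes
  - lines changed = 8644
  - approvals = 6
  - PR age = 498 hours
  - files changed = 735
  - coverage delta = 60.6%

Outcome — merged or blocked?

Atomic conditions:
  lines changed ≤ 32141: 8644 ≤ 32141 is true
  target branch = hotfix: main == hotfix is false
  CODEOWNER approved: yes → true
  coverage delta ≥ 58%: 60.6 ≥ 58 is true
  CI tests passing: yes → true
  NOT targets protected branch: no → true
  has merge conflicts: yes → true
  targets protected branch: no → false
  target branch ∈ {hotfix, main}: main is in the set → true
  files changed < 655: 735 < 655 is false
  PR age ≤ 95 hours: 498 ≤ 95 is false
  lint checks passing: yes → true
  lines changed < 4794: 8644 < 4794 is false
  approvals < 1: 6 < 1 is false
  PR age ≤ 680 hours: 498 ≤ 680 is true
  has `do-not-merge` label: no → false
  target branch ∈ {hotfix, main, release}: main is in the set → true
Combine:
[1.1.1.1] true AND false AND true = false
[1.1.1.2] true AND true AND true = true
[1.1.1] false → true (antecedent false ⇒ implication holds) = true
[1.1.2.1.1] exactly-one(true, true) = false
[1.1.2.1] NOT false = true
[1.1.2.2] false → true (antecedent false ⇒ implication holds) = true
[1.1.2.3] false → false (antecedent false ⇒ implication holds) = true
[1.1.2] true AND true AND true = true
[1.1.3.2] false → false (antecedent false ⇒ implication holds) = true
[1.1.3.3] true OR false = true
[1.1.3.4] true → false = false
[1.1.3] true AND true AND true AND false = false
[1.1] true AND true AND false = false
[1] NOT false = true
[root] NOT true = false
Overall: false → blocked

Blocked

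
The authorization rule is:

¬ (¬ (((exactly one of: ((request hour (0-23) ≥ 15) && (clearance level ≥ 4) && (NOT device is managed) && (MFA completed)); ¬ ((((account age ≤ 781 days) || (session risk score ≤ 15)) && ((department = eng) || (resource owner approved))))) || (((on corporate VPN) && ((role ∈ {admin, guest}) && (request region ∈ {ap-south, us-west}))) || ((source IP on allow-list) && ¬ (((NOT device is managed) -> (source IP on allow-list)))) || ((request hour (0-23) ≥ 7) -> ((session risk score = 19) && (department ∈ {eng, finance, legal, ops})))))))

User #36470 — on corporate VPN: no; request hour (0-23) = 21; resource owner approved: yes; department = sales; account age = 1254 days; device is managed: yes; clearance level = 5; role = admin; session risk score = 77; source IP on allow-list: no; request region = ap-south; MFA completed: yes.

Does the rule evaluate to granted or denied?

Atomic conditions:
  request hour (0-23) ≥ 15: 21 ≥ 15 is true
  clearance level ≥ 4: 5 ≥ 4 is true
  NOT device is managed: yes → false
  MFA completed: yes → true
  account age ≤ 781 days: 1254 ≤ 781 is false
  session risk score ≤ 15: 77 ≤ 15 is false
  department = eng: sales == eng is false
  resource owner approved: yes → true
  on corporate VPN: no → false
  role ∈ {admin, guest}: admin is in the set → true
  request region ∈ {ap-south, us-west}: ap-south is in the set → true
  source IP on allow-list: no → false
  request hour (0-23) ≥ 7: 21 ≥ 7 is true
  session risk score = 19: 77 == 19 is false
  department ∈ {eng, finance, legal, ops}: sales is not in the set → false
Combine:
[1.1.1.1] true AND true AND false AND true = false
[1.1.1.2.1.1] false OR false = false
[1.1.1.2.1.2] false OR true = true
[1.1.1.2.1] false AND true = false
[1.1.1.2] NOT false = true
[1.1.1] exactly-one(false, true) = true
[1.1.2.1.2] true AND true = true
[1.1.2.1] false AND true = false
[1.1.2.2.2.1] false → false (antecedent false ⇒ implication holds) = true
[1.1.2.2.2] NOT true = false
[1.1.2.2] false AND false = false
[1.1.2.3.2] false AND false = false
[1.1.2.3] true → false = false
[1.1.2] false OR false OR false = false
[1.1] true OR false = true
[1] NOT true = false
[root] NOT false = true
Overall: true → granted

Granted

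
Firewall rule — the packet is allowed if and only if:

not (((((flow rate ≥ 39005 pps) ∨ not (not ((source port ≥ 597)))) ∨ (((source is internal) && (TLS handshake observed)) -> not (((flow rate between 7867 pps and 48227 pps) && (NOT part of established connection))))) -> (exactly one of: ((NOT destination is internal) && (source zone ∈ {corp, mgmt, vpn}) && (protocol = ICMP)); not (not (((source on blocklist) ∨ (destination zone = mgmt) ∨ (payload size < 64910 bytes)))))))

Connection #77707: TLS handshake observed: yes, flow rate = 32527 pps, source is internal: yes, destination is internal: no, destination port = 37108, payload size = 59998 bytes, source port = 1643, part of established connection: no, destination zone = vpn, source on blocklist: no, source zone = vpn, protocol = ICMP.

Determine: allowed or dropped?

Atomic conditions:
  flow rate ≥ 39005 pps: 32527 ≥ 39005 is false
  source port ≥ 597: 1643 ≥ 597 is true
  source is internal: yes → true
  TLS handshake observed: yes → true
  flow rate between 7867 pps and 48227 pps: 32527 in [7867, 48227] is true
  NOT part of established connection: no → true
  NOT destination is internal: no → true
  source zone ∈ {corp, mgmt, vpn}: vpn is in the set → true
  protocol = ICMP: ICMP == ICMP is true
  source on blocklist: no → false
  destination zone = mgmt: vpn == mgmt is false
  payload size < 64910 bytes: 59998 < 64910 is true
Combine:
[1.1.1.2.1] NOT true = false
[1.1.1.2] NOT false = true
[1.1.1] false OR true = true
[1.1.2.1] true AND true = true
[1.1.2.2.1] true AND true = true
[1.1.2.2] NOT true = false
[1.1.2] true → false = false
[1.1] true OR false = true
[1.2.1] true AND true AND true = true
[1.2.2.1.1] false OR false OR true = true
[1.2.2.1] NOT true = false
[1.2.2] NOT false = true
[1.2] exactly-one(true, true) = false
[1] true → false = false
[root] NOT false = true
Overall: true → allowed

Allowed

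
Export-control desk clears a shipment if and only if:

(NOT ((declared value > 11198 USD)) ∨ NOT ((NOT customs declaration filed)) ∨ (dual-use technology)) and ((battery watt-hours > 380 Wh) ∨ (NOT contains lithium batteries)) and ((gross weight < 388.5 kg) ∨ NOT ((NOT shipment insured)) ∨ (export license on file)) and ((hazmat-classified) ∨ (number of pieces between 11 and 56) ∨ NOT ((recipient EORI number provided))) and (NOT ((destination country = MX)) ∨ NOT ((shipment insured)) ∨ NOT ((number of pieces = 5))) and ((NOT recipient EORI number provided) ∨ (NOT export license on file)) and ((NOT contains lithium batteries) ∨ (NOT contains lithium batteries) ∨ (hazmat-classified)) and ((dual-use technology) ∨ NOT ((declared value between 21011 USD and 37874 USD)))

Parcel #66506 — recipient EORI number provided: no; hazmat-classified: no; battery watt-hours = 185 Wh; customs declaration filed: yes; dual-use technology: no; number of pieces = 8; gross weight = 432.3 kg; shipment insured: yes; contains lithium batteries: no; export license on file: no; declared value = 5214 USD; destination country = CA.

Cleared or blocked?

Cleared

Atomic conditions:
  declared value > 11198 USD: 5214 > 11198 is false
  NOT customs declaration filed: yes → false
  dual-use technology: no → false
  battery watt-hours > 380 Wh: 185 > 380 is false
  NOT contains lithium batteries: no → true
  gross weight < 388.5 kg: 432.3 < 388.5 is false
  NOT shipment insured: yes → false
  export license on file: no → false
  hazmat-classified: no → false
  number of pieces between 11 and 56: 8 in [11, 56] is false
  recipient EORI number provided: no → false
  destination country = MX: CA == MX is false
  shipment insured: yes → true
  number of pieces = 5: 8 == 5 is false
  NOT recipient EORI number provided: no → true
  NOT export license on file: no → true
  declared value between 21011 USD and 37874 USD: 5214 in [21011, 37874] is false
Combine:
[1.1] NOT false = true
[1.2] NOT false = true
[1] true OR true OR false = true
[2] false OR true = true
[3.2] NOT false = true
[3] false OR true OR false = true
[4.3] NOT false = true
[4] false OR false OR true = true
[5.1] NOT false = true
[5.2] NOT true = false
[5.3] NOT false = true
[5] true OR false OR true = true
[6] true OR true = true
[7] true OR true OR false = true
[8.2] NOT false = true
[8] false OR true = true
[root] true AND true AND true AND true AND true AND true AND true AND true = true
Overall: true → cleared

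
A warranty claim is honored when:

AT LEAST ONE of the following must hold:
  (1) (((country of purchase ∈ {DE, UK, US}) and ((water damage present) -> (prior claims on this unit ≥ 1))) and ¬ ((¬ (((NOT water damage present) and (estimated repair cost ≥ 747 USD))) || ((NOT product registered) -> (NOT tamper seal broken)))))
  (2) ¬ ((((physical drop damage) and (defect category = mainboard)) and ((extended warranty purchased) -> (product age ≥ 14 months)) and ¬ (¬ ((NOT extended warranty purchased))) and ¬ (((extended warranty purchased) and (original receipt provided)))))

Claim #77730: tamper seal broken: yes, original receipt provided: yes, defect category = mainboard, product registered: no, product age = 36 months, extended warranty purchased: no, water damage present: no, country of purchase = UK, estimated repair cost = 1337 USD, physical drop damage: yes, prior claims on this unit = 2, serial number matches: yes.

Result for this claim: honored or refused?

Honored

Atomic conditions:
  country of purchase ∈ {DE, UK, US}: UK is in the set → true
  water damage present: no → false
  prior claims on this unit ≥ 1: 2 ≥ 1 is true
  NOT water damage present: no → true
  estimated repair cost ≥ 747 USD: 1337 ≥ 747 is true
  NOT product registered: no → true
  NOT tamper seal broken: yes → false
  physical drop damage: yes → true
  defect category = mainboard: mainboard == mainboard is true
  extended warranty purchased: no → false
  product age ≥ 14 months: 36 ≥ 14 is true
  NOT extended warranty purchased: no → true
  original receipt provided: yes → true
Combine:
[1.1.2] false → true (antecedent false ⇒ implication holds) = true
[1.1] true AND true = true
[1.2.1.1.1] true AND true = true
[1.2.1.1] NOT true = false
[1.2.1.2] true → false = false
[1.2.1] false OR false = false
[1.2] NOT false = true
[1] true AND true = true
[2.1.1] true AND true = true
[2.1.2] false → true (antecedent false ⇒ implication holds) = true
[2.1.3.1] NOT true = false
[2.1.3] NOT false = true
[2.1.4.1] false AND true = false
[2.1.4] NOT false = true
[2.1] true AND true AND true AND true = true
[2] NOT true = false
[root] true OR false = true
Overall: true → honored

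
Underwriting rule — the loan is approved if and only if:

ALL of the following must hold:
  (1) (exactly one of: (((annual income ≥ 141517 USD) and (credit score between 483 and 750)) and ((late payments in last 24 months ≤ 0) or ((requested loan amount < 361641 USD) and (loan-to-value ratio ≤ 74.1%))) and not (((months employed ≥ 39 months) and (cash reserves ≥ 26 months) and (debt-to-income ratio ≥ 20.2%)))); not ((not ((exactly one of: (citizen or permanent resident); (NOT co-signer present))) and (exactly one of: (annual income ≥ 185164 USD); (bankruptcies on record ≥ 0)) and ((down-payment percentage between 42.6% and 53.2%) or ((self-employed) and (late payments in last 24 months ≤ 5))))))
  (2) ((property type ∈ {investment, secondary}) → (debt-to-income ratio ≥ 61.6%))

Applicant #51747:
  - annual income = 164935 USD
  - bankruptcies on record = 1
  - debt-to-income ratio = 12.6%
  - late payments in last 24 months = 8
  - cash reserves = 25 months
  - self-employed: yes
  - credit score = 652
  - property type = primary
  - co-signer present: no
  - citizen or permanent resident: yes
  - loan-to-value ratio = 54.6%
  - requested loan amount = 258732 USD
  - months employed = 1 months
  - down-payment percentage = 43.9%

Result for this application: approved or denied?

Approved

Atomic conditions:
  annual income ≥ 141517 USD: 164935 ≥ 141517 is true
  credit score between 483 and 750: 652 in [483, 750] is true
  late payments in last 24 months ≤ 0: 8 ≤ 0 is false
  requested loan amount < 361641 USD: 258732 < 361641 is true
  loan-to-value ratio ≤ 74.1%: 54.6 ≤ 74.1 is true
  months employed ≥ 39 months: 1 ≥ 39 is false
  cash reserves ≥ 26 months: 25 ≥ 26 is false
  debt-to-income ratio ≥ 20.2%: 12.6 ≥ 20.2 is false
  citizen or permanent resident: yes → true
  NOT co-signer present: no → true
  annual income ≥ 185164 USD: 164935 ≥ 185164 is false
  bankruptcies on record ≥ 0: 1 ≥ 0 is true
  down-payment percentage between 42.6% and 53.2%: 43.9 in [42.6, 53.2] is true
  self-employed: yes → true
  late payments in last 24 months ≤ 5: 8 ≤ 5 is false
  property type ∈ {investment, secondary}: primary is not in the set → false
  debt-to-income ratio ≥ 61.6%: 12.6 ≥ 61.6 is false
Combine:
[1.1.1] true AND true = true
[1.1.2.2] true AND true = true
[1.1.2] false OR true = true
[1.1.3.1] false AND false AND false = false
[1.1.3] NOT false = true
[1.1] true AND true AND true = true
[1.2.1.1.1] exactly-one(true, true) = false
[1.2.1.1] NOT false = true
[1.2.1.2] exactly-one(false, true) = true
[1.2.1.3.2] true AND false = false
[1.2.1.3] true OR false = true
[1.2.1] true AND true AND true = true
[1.2] NOT true = false
[1] exactly-one(true, false) = true
[2] false → false (antecedent false ⇒ implication holds) = true
[root] true AND true = true
Overall: true → approved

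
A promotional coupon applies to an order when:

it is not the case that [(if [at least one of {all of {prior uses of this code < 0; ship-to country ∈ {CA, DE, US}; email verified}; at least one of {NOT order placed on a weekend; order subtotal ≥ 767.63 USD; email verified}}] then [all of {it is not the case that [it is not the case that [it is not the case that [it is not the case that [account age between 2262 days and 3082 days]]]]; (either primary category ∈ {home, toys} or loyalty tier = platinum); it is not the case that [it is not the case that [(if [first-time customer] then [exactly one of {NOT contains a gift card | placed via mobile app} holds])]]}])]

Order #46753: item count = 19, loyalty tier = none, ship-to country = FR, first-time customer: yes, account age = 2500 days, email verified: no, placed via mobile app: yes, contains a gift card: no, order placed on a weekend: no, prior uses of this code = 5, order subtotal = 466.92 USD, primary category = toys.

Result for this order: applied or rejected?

Atomic conditions:
  prior uses of this code < 0: 5 < 0 is false
  ship-to country ∈ {CA, DE, US}: FR is not in the set → false
  email verified: no → false
  NOT order placed on a weekend: no → true
  order subtotal ≥ 767.63 USD: 466.92 ≥ 767.63 is false
  account age between 2262 days and 3082 days: 2500 in [2262, 3082] is true
  primary category ∈ {home, toys}: toys is in the set → true
  loyalty tier = platinum: none == platinum is false
  first-time customer: yes → true
  NOT contains a gift card: no → true
  placed via mobile app: yes → true
Combine:
[1.1.1] false AND false AND false = false
[1.1.2] true OR false OR false = true
[1.1] false OR true = true
[1.2.1.1.1.1] NOT true = false
[1.2.1.1.1] NOT false = true
[1.2.1.1] NOT true = false
[1.2.1] NOT false = true
[1.2.2] true OR false = true
[1.2.3.1.1.2] exactly-one(true, true) = false
[1.2.3.1.1] true → false = false
[1.2.3.1] NOT false = true
[1.2.3] NOT true = false
[1.2] true AND true AND false = false
[1] true → false = false
[root] NOT false = true
Overall: true → applied

Applied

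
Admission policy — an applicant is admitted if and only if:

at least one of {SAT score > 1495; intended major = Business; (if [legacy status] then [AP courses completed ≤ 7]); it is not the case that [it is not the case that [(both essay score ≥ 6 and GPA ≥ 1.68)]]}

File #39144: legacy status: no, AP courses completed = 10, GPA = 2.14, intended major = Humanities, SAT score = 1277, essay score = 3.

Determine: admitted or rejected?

Atomic conditions:
  SAT score > 1495: 1277 > 1495 is false
  intended major = Business: Humanities == Business is false
  legacy status: no → false
  AP courses completed ≤ 7: 10 ≤ 7 is false
  essay score ≥ 6: 3 ≥ 6 is false
  GPA ≥ 1.68: 2.14 ≥ 1.68 is true
Combine:
[3] false → false (antecedent false ⇒ implication holds) = true
[4.1.1] false AND true = false
[4.1] NOT false = true
[4] NOT true = false
[root] false OR false OR true OR false = true
Overall: true → admitted

Admitted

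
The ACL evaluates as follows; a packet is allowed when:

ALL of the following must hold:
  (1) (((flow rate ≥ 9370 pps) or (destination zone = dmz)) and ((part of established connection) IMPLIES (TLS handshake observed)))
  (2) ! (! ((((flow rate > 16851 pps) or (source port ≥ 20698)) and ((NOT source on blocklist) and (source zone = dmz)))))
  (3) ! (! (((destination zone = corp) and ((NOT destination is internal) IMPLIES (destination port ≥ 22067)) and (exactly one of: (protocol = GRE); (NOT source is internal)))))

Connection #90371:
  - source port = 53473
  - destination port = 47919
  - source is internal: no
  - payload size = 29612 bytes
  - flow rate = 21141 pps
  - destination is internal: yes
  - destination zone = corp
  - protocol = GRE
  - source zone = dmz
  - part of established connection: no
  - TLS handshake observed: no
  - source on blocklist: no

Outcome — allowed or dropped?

Atomic conditions:
  flow rate ≥ 9370 pps: 21141 ≥ 9370 is true
  destination zone = dmz: corp == dmz is false
  part of established connection: no → false
  TLS handshake observed: no → false
  flow rate > 16851 pps: 21141 > 16851 is true
  source port ≥ 20698: 53473 ≥ 20698 is true
  NOT source on blocklist: no → true
  source zone = dmz: dmz == dmz is true
  destination zone = corp: corp == corp is true
  NOT destination is internal: yes → false
  destination port ≥ 22067: 47919 ≥ 22067 is true
  protocol = GRE: GRE == GRE is true
  NOT source is internal: no → true
Combine:
[1.1] true OR false = true
[1.2] false → false (antecedent false ⇒ implication holds) = true
[1] true AND true = true
[2.1.1.1] true OR true = true
[2.1.1.2] true AND true = true
[2.1.1] true AND true = true
[2.1] NOT true = false
[2] NOT false = true
[3.1.1.2] false → true (antecedent false ⇒ implication holds) = true
[3.1.1.3] exactly-one(true, true) = false
[3.1.1] true AND true AND false = false
[3.1] NOT false = true
[3] NOT true = false
[root] true AND true AND false = false
Overall: false → dropped

Dropped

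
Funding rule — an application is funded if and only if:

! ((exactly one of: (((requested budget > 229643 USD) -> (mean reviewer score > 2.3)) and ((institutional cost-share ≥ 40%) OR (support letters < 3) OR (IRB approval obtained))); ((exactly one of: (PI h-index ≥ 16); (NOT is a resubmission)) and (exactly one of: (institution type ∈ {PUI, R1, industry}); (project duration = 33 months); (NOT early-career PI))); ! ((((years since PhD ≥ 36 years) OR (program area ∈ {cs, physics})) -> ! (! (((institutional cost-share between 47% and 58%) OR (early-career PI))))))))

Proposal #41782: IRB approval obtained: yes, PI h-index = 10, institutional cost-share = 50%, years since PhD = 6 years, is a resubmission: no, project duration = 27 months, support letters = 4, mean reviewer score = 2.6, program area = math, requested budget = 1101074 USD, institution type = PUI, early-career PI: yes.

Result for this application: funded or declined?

Funded

Atomic conditions:
  requested budget > 229643 USD: 1101074 > 229643 is true
  mean reviewer score > 2.3: 2.6 > 2.3 is true
  institutional cost-share ≥ 40%: 50 ≥ 40 is true
  support letters < 3: 4 < 3 is false
  IRB approval obtained: yes → true
  PI h-index ≥ 16: 10 ≥ 16 is false
  NOT is a resubmission: no → true
  institution type ∈ {PUI, R1, industry}: PUI is in the set → true
  project duration = 33 months: 27 == 33 is false
  NOT early-career PI: yes → false
  years since PhD ≥ 36 years: 6 ≥ 36 is false
  program area ∈ {cs, physics}: math is not in the set → false
  institutional cost-share between 47% and 58%: 50 in [47, 58] is true
  early-career PI: yes → true
Combine:
[1.1.1] true → true = true
[1.1.2] true OR false OR true = true
[1.1] true AND true = true
[1.2.1] exactly-one(false, true) = true
[1.2.2] exactly-one(true, false, false) = true
[1.2] true AND true = true
[1.3.1.1] false OR false = false
[1.3.1.2.1.1] true OR true = true
[1.3.1.2.1] NOT true = false
[1.3.1.2] NOT false = true
[1.3.1] false → true (antecedent false ⇒ implication holds) = true
[1.3] NOT true = false
[1] exactly-one(true, true, false) = false
[root] NOT false = true
Overall: true → funded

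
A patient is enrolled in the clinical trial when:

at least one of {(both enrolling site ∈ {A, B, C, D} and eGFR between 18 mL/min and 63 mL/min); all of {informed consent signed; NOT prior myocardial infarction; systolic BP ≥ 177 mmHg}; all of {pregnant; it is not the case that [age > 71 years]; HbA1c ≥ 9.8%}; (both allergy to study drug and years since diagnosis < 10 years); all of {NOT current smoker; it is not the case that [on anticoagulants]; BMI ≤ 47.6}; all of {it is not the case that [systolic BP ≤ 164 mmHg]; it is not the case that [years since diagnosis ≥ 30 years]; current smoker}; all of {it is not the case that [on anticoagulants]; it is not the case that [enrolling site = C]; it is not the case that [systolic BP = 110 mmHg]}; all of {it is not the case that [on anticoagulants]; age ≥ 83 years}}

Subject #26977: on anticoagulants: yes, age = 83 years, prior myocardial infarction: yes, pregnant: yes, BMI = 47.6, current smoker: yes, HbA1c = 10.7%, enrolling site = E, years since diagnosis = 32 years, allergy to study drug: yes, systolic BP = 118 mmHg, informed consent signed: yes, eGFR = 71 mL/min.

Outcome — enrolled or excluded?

Atomic conditions:
  enrolling site ∈ {A, B, C, D}: E is not in the set → false
  eGFR between 18 mL/min and 63 mL/min: 71 in [18, 63] is false
  informed consent signed: yes → true
  NOT prior myocardial infarction: yes → false
  systolic BP ≥ 177 mmHg: 118 ≥ 177 is false
  pregnant: yes → true
  age > 71 years: 83 > 71 is true
  HbA1c ≥ 9.8%: 10.7 ≥ 9.8 is true
  allergy to study drug: yes → true
  years since diagnosis < 10 years: 32 < 10 is false
  NOT current smoker: yes → false
  on anticoagulants: yes → true
  BMI ≤ 47.6: 47.6 ≤ 47.6 is true
  systolic BP ≤ 164 mmHg: 118 ≤ 164 is true
  years since diagnosis ≥ 30 years: 32 ≥ 30 is true
  current smoker: yes → true
  enrolling site = C: E == C is false
  systolic BP = 110 mmHg: 118 == 110 is false
  age ≥ 83 years: 83 ≥ 83 is true
Combine:
[1] false AND false = false
[2] true AND false AND false = false
[3.2] NOT true = false
[3] true AND false AND true = false
[4] true AND false = false
[5.2] NOT true = false
[5] false AND false AND true = false
[6.1] NOT true = false
[6.2] NOT true = false
[6] false AND false AND true = false
[7.1] NOT true = false
[7.2] NOT false = true
[7.3] NOT false = true
[7] false AND true AND true = false
[8.1] NOT true = false
[8] false AND true = false
[root] false OR false OR false OR false OR false OR false OR false OR false = false
Overall: false → excluded

Excluded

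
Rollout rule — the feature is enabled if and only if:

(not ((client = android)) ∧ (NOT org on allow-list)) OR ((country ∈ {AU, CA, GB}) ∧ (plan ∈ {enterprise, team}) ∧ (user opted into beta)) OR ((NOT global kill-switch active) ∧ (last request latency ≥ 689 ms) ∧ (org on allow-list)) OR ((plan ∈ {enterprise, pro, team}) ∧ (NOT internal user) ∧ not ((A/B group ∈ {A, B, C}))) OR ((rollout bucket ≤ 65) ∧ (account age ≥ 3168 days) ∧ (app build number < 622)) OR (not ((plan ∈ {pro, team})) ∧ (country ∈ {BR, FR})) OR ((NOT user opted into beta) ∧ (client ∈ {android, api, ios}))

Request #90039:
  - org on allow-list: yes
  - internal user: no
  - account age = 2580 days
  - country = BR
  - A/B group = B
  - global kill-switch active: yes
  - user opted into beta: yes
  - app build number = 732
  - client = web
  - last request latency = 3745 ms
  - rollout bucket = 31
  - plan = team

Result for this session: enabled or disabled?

Atomic conditions:
  client = android: web == android is false
  NOT org on allow-list: yes → false
  country ∈ {AU, CA, GB}: BR is not in the set → false
  plan ∈ {enterprise, team}: team is in the set → true
  user opted into beta: yes → true
  NOT global kill-switch active: yes → false
  last request latency ≥ 689 ms: 3745 ≥ 689 is true
  org on allow-list: yes → true
  plan ∈ {enterprise, pro, team}: team is in the set → true
  NOT internal user: no → true
  A/B group ∈ {A, B, C}: B is in the set → true
  rollout bucket ≤ 65: 31 ≤ 65 is true
  account age ≥ 3168 days: 2580 ≥ 3168 is false
  app build number < 622: 732 < 622 is false
  plan ∈ {pro, team}: team is in the set → true
  country ∈ {BR, FR}: BR is in the set → true
  NOT user opted into beta: yes → false
  client ∈ {android, api, ios}: web is not in the set → false
Combine:
[1.1] NOT false = true
[1] true AND false = false
[2] false AND true AND true = false
[3] false AND true AND true = false
[4.3] NOT true = false
[4] true AND true AND false = false
[5] true AND false AND false = false
[6.1] NOT true = false
[6] false AND true = false
[7] false AND false = false
[root] false OR false OR false OR false OR false OR false OR false = false
Overall: false → disabled

Disabled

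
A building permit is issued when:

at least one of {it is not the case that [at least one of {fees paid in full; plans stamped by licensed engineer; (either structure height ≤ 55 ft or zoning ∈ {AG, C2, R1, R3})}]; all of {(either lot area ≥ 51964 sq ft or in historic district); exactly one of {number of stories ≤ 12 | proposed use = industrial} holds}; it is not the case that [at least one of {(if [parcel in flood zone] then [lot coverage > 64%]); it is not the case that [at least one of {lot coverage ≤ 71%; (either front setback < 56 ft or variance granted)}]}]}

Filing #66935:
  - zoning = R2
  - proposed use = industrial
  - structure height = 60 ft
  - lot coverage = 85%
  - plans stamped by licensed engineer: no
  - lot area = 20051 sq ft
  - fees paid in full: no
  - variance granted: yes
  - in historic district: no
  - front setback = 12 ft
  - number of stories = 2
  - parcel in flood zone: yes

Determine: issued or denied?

Issued

Atomic conditions:
  fees paid in full: no → false
  plans stamped by licensed engineer: no → false
  structure height ≤ 55 ft: 60 ≤ 55 is false
  zoning ∈ {AG, C2, R1, R3}: R2 is not in the set → false
  lot area ≥ 51964 sq ft: 20051 ≥ 51964 is false
  in historic district: no → false
  number of stories ≤ 12: 2 ≤ 12 is true
  proposed use = industrial: industrial == industrial is true
  parcel in flood zone: yes → true
  lot coverage > 64%: 85 > 64 is true
  lot coverage ≤ 71%: 85 ≤ 71 is false
  front setback < 56 ft: 12 < 56 is true
  variance granted: yes → true
Combine:
[1.1.3] false OR false = false
[1.1] false OR false OR false = false
[1] NOT false = true
[2.1] false OR false = false
[2.2] exactly-one(true, true) = false
[2] false AND false = false
[3.1.1] true → true = true
[3.1.2.1.2] true OR true = true
[3.1.2.1] false OR true = true
[3.1.2] NOT true = false
[3.1] true OR false = true
[3] NOT true = false
[root] true OR false OR false = true
Overall: true → issued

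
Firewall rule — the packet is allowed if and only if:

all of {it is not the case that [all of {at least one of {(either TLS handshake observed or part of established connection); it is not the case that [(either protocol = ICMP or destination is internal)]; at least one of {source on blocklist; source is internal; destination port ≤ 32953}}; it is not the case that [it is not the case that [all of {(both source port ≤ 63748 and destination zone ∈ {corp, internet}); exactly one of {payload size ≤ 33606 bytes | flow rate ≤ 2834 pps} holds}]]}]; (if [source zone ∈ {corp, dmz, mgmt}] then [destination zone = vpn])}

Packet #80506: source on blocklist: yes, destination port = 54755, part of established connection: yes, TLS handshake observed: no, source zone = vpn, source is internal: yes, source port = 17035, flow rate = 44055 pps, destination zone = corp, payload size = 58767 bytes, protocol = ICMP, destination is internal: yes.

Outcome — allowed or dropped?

Allowed

Atomic conditions:
  TLS handshake observed: no → false
  part of established connection: yes → true
  protocol = ICMP: ICMP == ICMP is true
  destination is internal: yes → true
  source on blocklist: yes → true
  source is internal: yes → true
  destination port ≤ 32953: 54755 ≤ 32953 is false
  source port ≤ 63748: 17035 ≤ 63748 is true
  destination zone ∈ {corp, internet}: corp is in the set → true
  payload size ≤ 33606 bytes: 58767 ≤ 33606 is false
  flow rate ≤ 2834 pps: 44055 ≤ 2834 is false
  source zone ∈ {corp, dmz, mgmt}: vpn is not in the set → false
  destination zone = vpn: corp == vpn is false
Combine:
[1.1.1.1] false OR true = true
[1.1.1.2.1] true OR true = true
[1.1.1.2] NOT true = false
[1.1.1.3] true OR true OR false = true
[1.1.1] true OR false OR true = true
[1.1.2.1.1.1] true AND true = true
[1.1.2.1.1.2] exactly-one(false, false) = false
[1.1.2.1.1] true AND false = false
[1.1.2.1] NOT false = true
[1.1.2] NOT true = false
[1.1] true AND false = false
[1] NOT false = true
[2] false → false (antecedent false ⇒ implication holds) = true
[root] true AND true = true
Overall: true → allowed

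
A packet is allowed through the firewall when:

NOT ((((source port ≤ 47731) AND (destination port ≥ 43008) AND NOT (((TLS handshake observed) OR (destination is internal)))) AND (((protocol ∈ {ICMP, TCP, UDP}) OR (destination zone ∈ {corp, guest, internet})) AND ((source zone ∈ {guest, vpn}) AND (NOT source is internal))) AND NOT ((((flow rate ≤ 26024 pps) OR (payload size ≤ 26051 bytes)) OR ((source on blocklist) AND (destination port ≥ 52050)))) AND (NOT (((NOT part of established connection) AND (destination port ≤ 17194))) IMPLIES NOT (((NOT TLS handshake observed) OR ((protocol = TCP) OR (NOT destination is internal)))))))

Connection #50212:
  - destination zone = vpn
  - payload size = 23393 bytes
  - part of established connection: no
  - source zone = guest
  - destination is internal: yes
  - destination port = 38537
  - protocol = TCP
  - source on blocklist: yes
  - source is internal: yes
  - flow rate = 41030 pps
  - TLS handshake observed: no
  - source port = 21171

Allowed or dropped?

Atomic conditions:
  source port ≤ 47731: 21171 ≤ 47731 is true
  destination port ≥ 43008: 38537 ≥ 43008 is false
  TLS handshake observed: no → false
  destination is internal: yes → true
  protocol ∈ {ICMP, TCP, UDP}: TCP is in the set → true
  destination zone ∈ {corp, guest, internet}: vpn is not in the set → false
  source zone ∈ {guest, vpn}: guest is in the set → true
  NOT source is internal: yes → false
  flow rate ≤ 26024 pps: 41030 ≤ 26024 is false
  payload size ≤ 26051 bytes: 23393 ≤ 26051 is true
  source on blocklist: yes → true
  destination port ≥ 52050: 38537 ≥ 52050 is false
  NOT part of established connection: no → true
  destination port ≤ 17194: 38537 ≤ 17194 is false
  NOT TLS handshake observed: no → true
  protocol = TCP: TCP == TCP is true
  NOT destination is internal: yes → false
Combine:
[1.1.3.1] false OR true = true
[1.1.3] NOT true = false
[1.1] true AND false AND false = false
[1.2.1] true OR false = true
[1.2.2] true AND false = false
[1.2] true AND false = false
[1.3.1.1] false OR true = true
[1.3.1.2] true AND false = false
[1.3.1] true OR false = true
[1.3] NOT true = false
[1.4.1.1] true AND false = false
[1.4.1] NOT false = true
[1.4.2.1.2] true OR false = true
[1.4.2.1] true OR true = true
[1.4.2] NOT true = false
[1.4] true → false = false
[1] false AND false AND false AND false = false
[root] NOT false = true
Overall: true → allowed

Allowed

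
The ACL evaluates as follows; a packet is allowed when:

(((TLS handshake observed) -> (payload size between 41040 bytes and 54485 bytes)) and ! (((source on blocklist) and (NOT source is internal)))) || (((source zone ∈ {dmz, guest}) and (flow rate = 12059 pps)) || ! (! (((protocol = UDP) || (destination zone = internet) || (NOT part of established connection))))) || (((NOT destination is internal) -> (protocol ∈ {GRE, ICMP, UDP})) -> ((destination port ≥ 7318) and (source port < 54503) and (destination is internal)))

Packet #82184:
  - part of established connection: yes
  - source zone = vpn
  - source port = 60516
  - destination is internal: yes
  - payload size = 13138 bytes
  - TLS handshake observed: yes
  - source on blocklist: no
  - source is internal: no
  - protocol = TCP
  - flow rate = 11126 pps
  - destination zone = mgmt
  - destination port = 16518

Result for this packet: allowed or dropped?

Atomic conditions:
  TLS handshake observed: yes → true
  payload size between 41040 bytes and 54485 bytes: 13138 in [41040, 54485] is false
  source on blocklist: no → false
  NOT source is internal: no → true
  source zone ∈ {dmz, guest}: vpn is not in the set → false
  flow rate = 12059 pps: 11126 == 12059 is false
  protocol = UDP: TCP == UDP is false
  destination zone = internet: mgmt == internet is false
  NOT part of established connection: yes → false
  NOT destination is internal: yes → false
  protocol ∈ {GRE, ICMP, UDP}: TCP is not in the set → false
  destination port ≥ 7318: 16518 ≥ 7318 is true
  source port < 54503: 60516 < 54503 is false
  destination is internal: yes → true
Combine:
[1.1] true → false = false
[1.2.1] false AND true = false
[1.2] NOT false = true
[1] false AND true = false
[2.1] false AND false = false
[2.2.1.1] false OR false OR false = false
[2.2.1] NOT false = true
[2.2] NOT true = false
[2] false OR false = false
[3.1] false → false (antecedent false ⇒ implication holds) = true
[3.2] true AND false AND true = false
[3] true → false = false
[root] false OR false OR false = false
Overall: false → dropped

Dropped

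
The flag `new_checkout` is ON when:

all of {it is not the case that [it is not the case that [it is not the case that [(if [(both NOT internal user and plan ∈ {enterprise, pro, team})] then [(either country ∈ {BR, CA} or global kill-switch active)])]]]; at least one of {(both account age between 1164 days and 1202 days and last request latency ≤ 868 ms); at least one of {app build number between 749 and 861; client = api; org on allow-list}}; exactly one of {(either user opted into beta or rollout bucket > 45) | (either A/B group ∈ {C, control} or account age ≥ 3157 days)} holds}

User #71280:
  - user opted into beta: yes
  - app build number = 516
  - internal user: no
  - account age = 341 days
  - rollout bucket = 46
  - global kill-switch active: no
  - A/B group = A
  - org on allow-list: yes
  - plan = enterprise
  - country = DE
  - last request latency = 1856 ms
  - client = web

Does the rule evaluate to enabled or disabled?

Atomic conditions:
  NOT internal user: no → true
  plan ∈ {enterprise, pro, team}: enterprise is in the set → true
  country ∈ {BR, CA}: DE is not in the set → false
  global kill-switch active: no → false
  account age between 1164 days and 1202 days: 341 in [1164, 1202] is false
  last request latency ≤ 868 ms: 1856 ≤ 868 is false
  app build number between 749 and 861: 516 in [749, 861] is false
  client = api: web == api is false
  org on allow-list: yes → true
  user opted into beta: yes → true
  rollout bucket > 45: 46 > 45 is true
  A/B group ∈ {C, control}: A is not in the set → false
  account age ≥ 3157 days: 341 ≥ 3157 is false
Combine:
[1.1.1.1.1] true AND true = true
[1.1.1.1.2] false OR false = false
[1.1.1.1] true → false = false
[1.1.1] NOT false = true
[1.1] NOT true = false
[1] NOT false = true
[2.1] false AND false = false
[2.2] false OR false OR true = true
[2] false OR true = true
[3.1] true OR true = true
[3.2] false OR false = false
[3] exactly-one(true, false) = true
[root] true AND true AND true = true
Overall: true → enabled

Enabled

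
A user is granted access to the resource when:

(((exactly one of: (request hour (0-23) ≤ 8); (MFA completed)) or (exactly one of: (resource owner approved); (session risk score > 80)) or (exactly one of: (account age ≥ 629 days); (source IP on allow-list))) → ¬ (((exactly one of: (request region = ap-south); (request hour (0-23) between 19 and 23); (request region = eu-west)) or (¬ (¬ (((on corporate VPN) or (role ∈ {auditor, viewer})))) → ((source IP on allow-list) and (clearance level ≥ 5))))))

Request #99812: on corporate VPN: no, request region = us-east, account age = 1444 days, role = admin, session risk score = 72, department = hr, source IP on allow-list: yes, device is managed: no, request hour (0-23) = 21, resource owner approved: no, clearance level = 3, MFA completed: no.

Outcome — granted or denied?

Granted

Atomic conditions:
  request hour (0-23) ≤ 8: 21 ≤ 8 is false
  MFA completed: no → false
  resource owner approved: no → false
  session risk score > 80: 72 > 80 is false
  account age ≥ 629 days: 1444 ≥ 629 is true
  source IP on allow-list: yes → true
  request region = ap-south: us-east == ap-south is false
  request hour (0-23) between 19 and 23: 21 in [19, 23] is true
  request region = eu-west: us-east == eu-west is false
  on corporate VPN: no → false
  role ∈ {auditor, viewer}: admin is not in the set → false
  clearance level ≥ 5: 3 ≥ 5 is false
Combine:
[1.1] exactly-one(false, false) = false
[1.2] exactly-one(false, false) = false
[1.3] exactly-one(true, true) = false
[1] false OR false OR false = false
[2.1.1] exactly-one(false, true, false) = true
[2.1.2.1.1.1] false OR false = false
[2.1.2.1.1] NOT false = true
[2.1.2.1] NOT true = false
[2.1.2.2] true AND false = false
[2.1.2] false → false (antecedent false ⇒ implication holds) = true
[2.1] true OR true = true
[2] NOT true = false
[root] false → false (antecedent false ⇒ implication holds) = true
Overall: true → granted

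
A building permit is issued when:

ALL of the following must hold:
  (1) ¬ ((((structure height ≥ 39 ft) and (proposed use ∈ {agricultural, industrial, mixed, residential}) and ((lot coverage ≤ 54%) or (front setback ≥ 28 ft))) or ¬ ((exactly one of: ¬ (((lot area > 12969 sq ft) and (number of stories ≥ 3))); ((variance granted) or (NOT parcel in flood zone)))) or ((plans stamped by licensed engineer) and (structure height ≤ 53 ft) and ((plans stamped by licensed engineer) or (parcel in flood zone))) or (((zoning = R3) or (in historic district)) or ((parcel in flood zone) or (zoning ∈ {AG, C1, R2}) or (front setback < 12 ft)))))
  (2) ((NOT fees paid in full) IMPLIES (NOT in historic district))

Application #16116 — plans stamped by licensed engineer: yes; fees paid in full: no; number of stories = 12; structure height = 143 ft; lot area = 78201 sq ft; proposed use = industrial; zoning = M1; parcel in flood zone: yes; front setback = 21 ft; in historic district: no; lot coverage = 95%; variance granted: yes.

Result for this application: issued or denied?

Denied

Atomic conditions:
  structure height ≥ 39 ft: 143 ≥ 39 is true
  proposed use ∈ {agricultural, industrial, mixed, residential}: industrial is in the set → true
  lot coverage ≤ 54%: 95 ≤ 54 is false
  front setback ≥ 28 ft: 21 ≥ 28 is false
  lot area > 12969 sq ft: 78201 > 12969 is true
  number of stories ≥ 3: 12 ≥ 3 is true
  variance granted: yes → true
  NOT parcel in flood zone: yes → false
  plans stamped by licensed engineer: yes → true
  structure height ≤ 53 ft: 143 ≤ 53 is false
  parcel in flood zone: yes → true
  zoning = R3: M1 == R3 is false
  in historic district: no → false
  zoning ∈ {AG, C1, R2}: M1 is not in the set → false
  front setback < 12 ft: 21 < 12 is false
  NOT fees paid in full: no → true
  NOT in historic district: no → true
Combine:
[1.1.1.3] false OR false = false
[1.1.1] true AND true AND false = false
[1.1.2.1.1.1] true AND true = true
[1.1.2.1.1] NOT true = false
[1.1.2.1.2] true OR false = true
[1.1.2.1] exactly-one(false, true) = true
[1.1.2] NOT true = false
[1.1.3.3] true OR true = true
[1.1.3] true AND false AND true = false
[1.1.4.1] false OR false = false
[1.1.4.2] true OR false OR false = true
[1.1.4] false OR true = true
[1.1] false OR false OR false OR true = true
[1] NOT true = false
[2] true → true = true
[root] false AND true = false
Overall: false → denied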